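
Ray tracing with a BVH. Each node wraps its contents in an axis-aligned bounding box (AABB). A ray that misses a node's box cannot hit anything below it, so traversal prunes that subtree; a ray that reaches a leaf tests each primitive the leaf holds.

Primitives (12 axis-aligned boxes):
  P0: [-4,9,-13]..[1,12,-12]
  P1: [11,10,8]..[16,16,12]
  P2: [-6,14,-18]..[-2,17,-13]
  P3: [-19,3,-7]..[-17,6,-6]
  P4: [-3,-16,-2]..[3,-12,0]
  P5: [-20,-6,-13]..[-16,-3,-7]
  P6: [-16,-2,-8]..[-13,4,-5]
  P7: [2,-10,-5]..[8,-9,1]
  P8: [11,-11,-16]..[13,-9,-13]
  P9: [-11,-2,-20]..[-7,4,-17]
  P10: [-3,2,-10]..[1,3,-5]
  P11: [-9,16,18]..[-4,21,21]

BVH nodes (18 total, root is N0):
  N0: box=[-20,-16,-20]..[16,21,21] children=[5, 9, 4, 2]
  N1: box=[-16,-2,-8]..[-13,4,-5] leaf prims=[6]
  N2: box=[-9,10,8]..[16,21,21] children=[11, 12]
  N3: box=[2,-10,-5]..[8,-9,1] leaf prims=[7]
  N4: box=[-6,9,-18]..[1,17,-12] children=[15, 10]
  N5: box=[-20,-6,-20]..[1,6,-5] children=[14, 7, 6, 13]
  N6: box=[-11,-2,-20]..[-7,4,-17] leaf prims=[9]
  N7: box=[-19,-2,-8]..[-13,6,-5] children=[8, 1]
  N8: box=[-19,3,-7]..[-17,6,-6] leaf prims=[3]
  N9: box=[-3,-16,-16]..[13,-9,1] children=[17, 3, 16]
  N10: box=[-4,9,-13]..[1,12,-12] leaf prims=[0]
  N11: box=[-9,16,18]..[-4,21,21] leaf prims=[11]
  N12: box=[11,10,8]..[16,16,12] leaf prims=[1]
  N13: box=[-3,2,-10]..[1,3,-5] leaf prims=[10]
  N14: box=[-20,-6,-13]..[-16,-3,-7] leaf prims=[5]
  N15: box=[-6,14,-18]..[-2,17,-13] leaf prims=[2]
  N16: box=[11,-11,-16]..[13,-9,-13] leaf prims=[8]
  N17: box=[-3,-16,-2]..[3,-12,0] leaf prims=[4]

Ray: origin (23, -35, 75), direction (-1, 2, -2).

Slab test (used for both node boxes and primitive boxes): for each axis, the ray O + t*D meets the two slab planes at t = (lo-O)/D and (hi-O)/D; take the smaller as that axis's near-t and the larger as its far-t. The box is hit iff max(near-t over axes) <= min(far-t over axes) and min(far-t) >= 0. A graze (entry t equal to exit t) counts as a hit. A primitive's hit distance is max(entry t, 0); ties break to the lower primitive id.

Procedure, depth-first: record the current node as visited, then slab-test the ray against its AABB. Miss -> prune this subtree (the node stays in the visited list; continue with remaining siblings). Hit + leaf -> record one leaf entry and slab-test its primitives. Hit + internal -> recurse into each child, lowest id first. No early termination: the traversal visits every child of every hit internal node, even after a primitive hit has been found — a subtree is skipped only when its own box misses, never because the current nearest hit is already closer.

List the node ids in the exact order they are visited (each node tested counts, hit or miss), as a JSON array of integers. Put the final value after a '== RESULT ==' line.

Traverse from the root:
N0 x:[7,43] y:[19/2,28] z:[27,95/2] -> hit [27,28], descend [2, 4, 5, 9]
  N2 x:[7,32] y:[45/2,28] z:[27,67/2] -> hit [27,28], descend [11, 12]
    N11 x:[27,32] y:[51/2,28] z:[27,57/2] -> hit [27,28] leaf, test {P11@t=27}
    N12 x:[7,12] y:[45/2,51/2] z:[63/2,67/2] -> miss, prune
  N4 x:[22,29] y:[22,26] z:[87/2,93/2] -> miss, prune
  N5 x:[22,43] y:[29/2,41/2] z:[40,95/2] -> miss, prune
  N9 x:[10,26] y:[19/2,13] z:[37,91/2] -> miss, prune

Summary -> nodes [0, 2, 11, 12, 4, 5, 9]; box-tests=7; leaf-entries=1; first=P11

== RESULT ==
[0, 2, 11, 12, 4, 5, 9]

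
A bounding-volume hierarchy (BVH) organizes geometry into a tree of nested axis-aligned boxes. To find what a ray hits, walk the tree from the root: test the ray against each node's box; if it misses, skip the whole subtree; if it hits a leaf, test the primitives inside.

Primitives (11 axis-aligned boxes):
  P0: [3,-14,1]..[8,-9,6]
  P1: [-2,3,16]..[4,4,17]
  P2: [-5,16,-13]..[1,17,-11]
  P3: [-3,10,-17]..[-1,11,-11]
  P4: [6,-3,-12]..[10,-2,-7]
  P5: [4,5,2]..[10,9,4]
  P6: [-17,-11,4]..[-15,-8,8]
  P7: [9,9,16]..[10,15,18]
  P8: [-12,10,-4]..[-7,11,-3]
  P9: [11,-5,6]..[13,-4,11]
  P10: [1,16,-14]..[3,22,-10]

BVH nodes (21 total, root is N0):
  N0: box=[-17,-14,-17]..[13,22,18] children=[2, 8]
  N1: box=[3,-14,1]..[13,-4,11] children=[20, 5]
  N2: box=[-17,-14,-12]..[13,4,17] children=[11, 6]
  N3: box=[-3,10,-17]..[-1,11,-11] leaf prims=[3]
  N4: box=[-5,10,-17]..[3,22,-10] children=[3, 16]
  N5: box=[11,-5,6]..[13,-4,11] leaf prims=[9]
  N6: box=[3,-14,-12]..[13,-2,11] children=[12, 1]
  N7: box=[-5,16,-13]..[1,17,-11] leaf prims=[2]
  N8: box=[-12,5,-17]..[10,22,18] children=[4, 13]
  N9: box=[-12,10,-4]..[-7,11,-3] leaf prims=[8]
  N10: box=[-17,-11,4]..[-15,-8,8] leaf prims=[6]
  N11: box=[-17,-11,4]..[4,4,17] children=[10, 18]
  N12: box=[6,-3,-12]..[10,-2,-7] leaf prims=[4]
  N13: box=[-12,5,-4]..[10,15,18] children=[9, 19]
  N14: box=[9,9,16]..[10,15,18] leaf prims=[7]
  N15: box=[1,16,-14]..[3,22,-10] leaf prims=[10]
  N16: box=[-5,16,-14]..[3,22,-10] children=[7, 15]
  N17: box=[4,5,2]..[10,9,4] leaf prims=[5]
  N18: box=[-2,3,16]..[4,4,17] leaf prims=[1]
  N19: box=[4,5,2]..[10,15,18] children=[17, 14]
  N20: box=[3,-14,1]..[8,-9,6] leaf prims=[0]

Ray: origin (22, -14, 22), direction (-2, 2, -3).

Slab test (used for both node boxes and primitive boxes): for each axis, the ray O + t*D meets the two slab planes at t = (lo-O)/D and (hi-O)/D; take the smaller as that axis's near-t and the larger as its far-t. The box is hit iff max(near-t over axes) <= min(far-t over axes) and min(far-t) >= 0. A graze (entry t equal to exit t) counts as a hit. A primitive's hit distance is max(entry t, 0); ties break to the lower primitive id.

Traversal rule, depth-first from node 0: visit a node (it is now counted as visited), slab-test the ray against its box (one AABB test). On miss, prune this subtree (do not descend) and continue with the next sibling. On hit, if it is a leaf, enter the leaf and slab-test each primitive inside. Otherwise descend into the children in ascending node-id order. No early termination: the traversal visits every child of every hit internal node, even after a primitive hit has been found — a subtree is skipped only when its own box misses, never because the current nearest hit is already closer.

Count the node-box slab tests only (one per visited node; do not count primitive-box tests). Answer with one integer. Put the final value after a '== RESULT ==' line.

Walk:
N0 x:[9/2,39/2] y:[0,18] z:[4/3,13] -> hit [9/2,13], descend [2, 8]
  N2 x:[9/2,39/2] y:[0,9] z:[5/3,34/3] -> hit [9/2,9], descend [6, 11]
    N6 x:[9/2,19/2] y:[0,6] z:[11/3,34/3] -> hit [9/2,6], descend [1, 12]
      N1 x:[9/2,19/2] y:[0,5] z:[11/3,7] -> hit [9/2,5], descend [5, 20]
        N5 x:[9/2,11/2] y:[9/2,5] z:[11/3,16/3] -> hit [9/2,5] leaf, test {P9@t=9/2}
        N20 x:[7,19/2] y:[0,5/2] z:[16/3,7] -> miss, prune
      N12 x:[6,8] y:[11/2,6] z:[29/3,34/3] -> miss, prune
    N11 x:[9,39/2] y:[3/2,9] z:[5/3,6] -> miss, prune
  N8 x:[6,17] y:[19/2,18] z:[4/3,13] -> hit [19/2,13], descend [4, 13]
    N4 x:[19/2,27/2] y:[12,18] z:[32/3,13] -> hit [12,13], descend [3, 16]
      N3 x:[23/2,25/2] y:[12,25/2] z:[11,13] -> hit [12,25/2] leaf, test {P3@t=12}
      N16 x:[19/2,27/2] y:[15,18] z:[32/3,12] -> miss, prune
    N13 x:[6,17] y:[19/2,29/2] z:[4/3,26/3] -> miss, prune

13 AABB tests over nodes [0, 2, 6, 1, 5, 20, 12, 11, 8, 4, 3, 16, 13]; 2 leaves entered; closest P9.

== RESULT ==
13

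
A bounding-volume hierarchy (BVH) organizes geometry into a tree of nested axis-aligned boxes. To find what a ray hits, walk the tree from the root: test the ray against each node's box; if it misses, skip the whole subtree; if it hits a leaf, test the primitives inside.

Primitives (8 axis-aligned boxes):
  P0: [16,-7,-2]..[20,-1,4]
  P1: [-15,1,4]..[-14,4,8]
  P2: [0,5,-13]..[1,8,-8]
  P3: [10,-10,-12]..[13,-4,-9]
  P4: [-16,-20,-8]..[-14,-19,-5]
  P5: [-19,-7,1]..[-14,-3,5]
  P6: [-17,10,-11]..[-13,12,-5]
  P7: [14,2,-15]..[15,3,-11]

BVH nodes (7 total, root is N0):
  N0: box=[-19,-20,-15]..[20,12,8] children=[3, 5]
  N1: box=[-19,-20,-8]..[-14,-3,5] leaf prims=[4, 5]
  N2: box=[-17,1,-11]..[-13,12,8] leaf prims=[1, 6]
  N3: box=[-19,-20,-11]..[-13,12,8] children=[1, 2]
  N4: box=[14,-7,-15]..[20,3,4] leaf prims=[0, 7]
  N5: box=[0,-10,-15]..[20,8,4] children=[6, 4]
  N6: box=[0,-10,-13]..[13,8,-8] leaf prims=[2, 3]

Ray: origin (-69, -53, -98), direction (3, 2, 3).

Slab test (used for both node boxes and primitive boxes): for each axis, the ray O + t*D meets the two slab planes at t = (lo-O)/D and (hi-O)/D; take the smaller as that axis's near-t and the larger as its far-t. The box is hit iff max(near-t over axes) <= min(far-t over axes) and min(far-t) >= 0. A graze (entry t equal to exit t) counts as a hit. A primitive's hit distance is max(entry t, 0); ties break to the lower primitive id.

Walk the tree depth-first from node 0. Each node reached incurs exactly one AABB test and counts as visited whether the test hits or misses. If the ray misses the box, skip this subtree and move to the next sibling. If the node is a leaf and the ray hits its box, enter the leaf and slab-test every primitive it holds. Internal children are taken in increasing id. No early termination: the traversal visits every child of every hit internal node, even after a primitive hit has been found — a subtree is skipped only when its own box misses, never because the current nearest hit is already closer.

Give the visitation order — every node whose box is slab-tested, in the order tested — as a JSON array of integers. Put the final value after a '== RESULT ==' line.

Walk:
N0 x:[50/3,89/3] y:[33/2,65/2] z:[83/3,106/3] -> hit [83/3,89/3], descend [3, 5]
  N3 x:[50/3,56/3] y:[33/2,65/2] z:[29,106/3] -> miss, prune
  N5 x:[23,89/3] y:[43/2,61/2] z:[83/3,34] -> hit [83/3,89/3], descend [4, 6]
    N4 x:[83/3,89/3] y:[23,28] z:[83/3,34] -> hit [83/3,28] leaf, test {P0(miss), P7@t=83/3}
    N6 x:[23,82/3] y:[43/2,61/2] z:[85/3,30] -> miss, prune

Visited [0, 3, 5, 4, 6]. Tests: 5 box, 1 leaf. Nearest: P7.

== RESULT ==
[0, 3, 5, 4, 6]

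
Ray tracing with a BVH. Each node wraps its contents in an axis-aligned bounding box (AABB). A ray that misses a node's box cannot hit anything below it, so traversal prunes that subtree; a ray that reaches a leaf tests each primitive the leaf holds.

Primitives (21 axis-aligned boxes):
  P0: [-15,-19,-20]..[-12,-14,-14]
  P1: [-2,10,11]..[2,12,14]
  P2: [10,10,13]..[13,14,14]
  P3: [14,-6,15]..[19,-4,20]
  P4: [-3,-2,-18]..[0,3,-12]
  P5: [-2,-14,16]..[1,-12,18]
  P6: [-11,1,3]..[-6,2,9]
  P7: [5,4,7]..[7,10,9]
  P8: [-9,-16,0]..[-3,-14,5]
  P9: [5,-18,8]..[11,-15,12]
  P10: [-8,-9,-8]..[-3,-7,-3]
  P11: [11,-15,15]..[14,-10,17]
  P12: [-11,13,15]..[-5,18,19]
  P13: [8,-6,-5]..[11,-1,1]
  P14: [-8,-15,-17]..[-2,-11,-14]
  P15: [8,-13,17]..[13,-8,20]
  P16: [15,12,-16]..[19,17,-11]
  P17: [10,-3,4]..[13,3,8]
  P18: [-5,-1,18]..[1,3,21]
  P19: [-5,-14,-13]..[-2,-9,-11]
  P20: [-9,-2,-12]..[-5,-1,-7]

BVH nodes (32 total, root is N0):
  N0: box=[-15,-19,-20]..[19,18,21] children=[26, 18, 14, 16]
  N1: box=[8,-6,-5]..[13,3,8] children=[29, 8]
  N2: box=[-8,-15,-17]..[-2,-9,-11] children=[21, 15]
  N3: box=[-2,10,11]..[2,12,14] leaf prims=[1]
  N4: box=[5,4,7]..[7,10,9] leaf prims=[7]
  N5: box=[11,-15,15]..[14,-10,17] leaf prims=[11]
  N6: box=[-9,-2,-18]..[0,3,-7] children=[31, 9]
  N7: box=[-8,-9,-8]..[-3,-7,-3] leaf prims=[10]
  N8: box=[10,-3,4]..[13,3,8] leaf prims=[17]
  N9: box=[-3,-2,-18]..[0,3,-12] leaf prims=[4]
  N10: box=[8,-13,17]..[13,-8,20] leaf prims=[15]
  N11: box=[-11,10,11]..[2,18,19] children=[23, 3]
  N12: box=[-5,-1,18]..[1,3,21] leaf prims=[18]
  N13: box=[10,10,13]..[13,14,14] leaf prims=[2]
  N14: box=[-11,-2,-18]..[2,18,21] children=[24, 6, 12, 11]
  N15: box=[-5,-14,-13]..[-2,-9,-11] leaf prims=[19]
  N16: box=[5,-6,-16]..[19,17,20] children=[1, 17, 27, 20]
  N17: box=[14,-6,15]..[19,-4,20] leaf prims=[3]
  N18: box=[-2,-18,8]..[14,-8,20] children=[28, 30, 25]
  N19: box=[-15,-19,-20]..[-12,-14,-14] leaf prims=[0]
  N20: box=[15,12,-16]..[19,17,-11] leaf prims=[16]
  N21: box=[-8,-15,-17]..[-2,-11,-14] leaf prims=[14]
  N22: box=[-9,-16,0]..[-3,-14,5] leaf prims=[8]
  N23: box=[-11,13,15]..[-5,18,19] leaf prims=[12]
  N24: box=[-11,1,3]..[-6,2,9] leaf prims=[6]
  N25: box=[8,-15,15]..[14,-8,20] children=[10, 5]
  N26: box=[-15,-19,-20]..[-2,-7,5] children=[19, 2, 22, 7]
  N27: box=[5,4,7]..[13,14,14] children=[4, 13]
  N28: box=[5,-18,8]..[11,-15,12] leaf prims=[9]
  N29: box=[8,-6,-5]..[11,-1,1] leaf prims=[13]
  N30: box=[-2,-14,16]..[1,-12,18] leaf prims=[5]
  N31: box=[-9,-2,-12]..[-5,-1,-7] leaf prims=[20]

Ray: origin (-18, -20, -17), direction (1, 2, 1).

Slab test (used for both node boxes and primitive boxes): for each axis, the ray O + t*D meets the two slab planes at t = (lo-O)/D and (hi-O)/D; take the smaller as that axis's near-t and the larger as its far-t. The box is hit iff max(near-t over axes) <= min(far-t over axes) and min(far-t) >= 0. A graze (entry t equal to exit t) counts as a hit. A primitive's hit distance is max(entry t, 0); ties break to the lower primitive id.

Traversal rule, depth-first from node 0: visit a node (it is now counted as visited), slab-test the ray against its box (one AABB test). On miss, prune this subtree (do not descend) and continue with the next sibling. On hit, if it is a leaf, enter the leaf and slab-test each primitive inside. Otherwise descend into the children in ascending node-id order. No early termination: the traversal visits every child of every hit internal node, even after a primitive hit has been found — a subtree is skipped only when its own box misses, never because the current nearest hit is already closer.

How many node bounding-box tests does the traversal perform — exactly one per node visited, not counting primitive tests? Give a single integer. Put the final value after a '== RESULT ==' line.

Traverse from the root:
N0 x:[3,37] y:[1/2,19] z:[-3,38] -> hit [3,19], descend [14, 16, 18, 26]
  N14 x:[7,20] y:[9,19] z:[-1,38] -> hit [9,19], descend [6, 11, 12, 24]
    N6 x:[9,18] y:[9,23/2] z:[-1,10] -> hit [9,10], descend [9, 31]
      N9 x:[15,18] y:[9,23/2] z:[-1,5] -> miss, prune
      N31 x:[9,13] y:[9,19/2] z:[5,10] -> hit [9,19/2] leaf, test {P20@t=9}
    N11 x:[7,20] y:[15,19] z:[28,36] -> miss, prune
    N12 x:[13,19] y:[19/2,23/2] z:[35,38] -> miss, prune
    N24 x:[7,12] y:[21/2,11] z:[20,26] -> miss, prune
  N16 x:[23,37] y:[7,37/2] z:[1,37] -> miss, prune
  N18 x:[16,32] y:[1,6] z:[25,37] -> miss, prune
  N26 x:[3,16] y:[1/2,13/2] z:[-3,22] -> hit [3,13/2], descend [2, 7, 19, 22]
    N2 x:[10,16] y:[5/2,11/2] z:[0,6] -> miss, prune
    N7 x:[10,15] y:[11/2,13/2] z:[9,14] -> miss, prune
    N19 x:[3,6] y:[1/2,3] z:[-3,3] -> hit [3,3] leaf, test {P0@t=3}
    N22 x:[9,15] y:[2,3] z:[17,22] -> miss, prune

order=[0, 14, 6, 9, 31, 11, 12, 24, 16, 18, 26, 2, 7, 19, 22]  |boxes|=15  |leaves|=2  hit=P0

== RESULT ==
15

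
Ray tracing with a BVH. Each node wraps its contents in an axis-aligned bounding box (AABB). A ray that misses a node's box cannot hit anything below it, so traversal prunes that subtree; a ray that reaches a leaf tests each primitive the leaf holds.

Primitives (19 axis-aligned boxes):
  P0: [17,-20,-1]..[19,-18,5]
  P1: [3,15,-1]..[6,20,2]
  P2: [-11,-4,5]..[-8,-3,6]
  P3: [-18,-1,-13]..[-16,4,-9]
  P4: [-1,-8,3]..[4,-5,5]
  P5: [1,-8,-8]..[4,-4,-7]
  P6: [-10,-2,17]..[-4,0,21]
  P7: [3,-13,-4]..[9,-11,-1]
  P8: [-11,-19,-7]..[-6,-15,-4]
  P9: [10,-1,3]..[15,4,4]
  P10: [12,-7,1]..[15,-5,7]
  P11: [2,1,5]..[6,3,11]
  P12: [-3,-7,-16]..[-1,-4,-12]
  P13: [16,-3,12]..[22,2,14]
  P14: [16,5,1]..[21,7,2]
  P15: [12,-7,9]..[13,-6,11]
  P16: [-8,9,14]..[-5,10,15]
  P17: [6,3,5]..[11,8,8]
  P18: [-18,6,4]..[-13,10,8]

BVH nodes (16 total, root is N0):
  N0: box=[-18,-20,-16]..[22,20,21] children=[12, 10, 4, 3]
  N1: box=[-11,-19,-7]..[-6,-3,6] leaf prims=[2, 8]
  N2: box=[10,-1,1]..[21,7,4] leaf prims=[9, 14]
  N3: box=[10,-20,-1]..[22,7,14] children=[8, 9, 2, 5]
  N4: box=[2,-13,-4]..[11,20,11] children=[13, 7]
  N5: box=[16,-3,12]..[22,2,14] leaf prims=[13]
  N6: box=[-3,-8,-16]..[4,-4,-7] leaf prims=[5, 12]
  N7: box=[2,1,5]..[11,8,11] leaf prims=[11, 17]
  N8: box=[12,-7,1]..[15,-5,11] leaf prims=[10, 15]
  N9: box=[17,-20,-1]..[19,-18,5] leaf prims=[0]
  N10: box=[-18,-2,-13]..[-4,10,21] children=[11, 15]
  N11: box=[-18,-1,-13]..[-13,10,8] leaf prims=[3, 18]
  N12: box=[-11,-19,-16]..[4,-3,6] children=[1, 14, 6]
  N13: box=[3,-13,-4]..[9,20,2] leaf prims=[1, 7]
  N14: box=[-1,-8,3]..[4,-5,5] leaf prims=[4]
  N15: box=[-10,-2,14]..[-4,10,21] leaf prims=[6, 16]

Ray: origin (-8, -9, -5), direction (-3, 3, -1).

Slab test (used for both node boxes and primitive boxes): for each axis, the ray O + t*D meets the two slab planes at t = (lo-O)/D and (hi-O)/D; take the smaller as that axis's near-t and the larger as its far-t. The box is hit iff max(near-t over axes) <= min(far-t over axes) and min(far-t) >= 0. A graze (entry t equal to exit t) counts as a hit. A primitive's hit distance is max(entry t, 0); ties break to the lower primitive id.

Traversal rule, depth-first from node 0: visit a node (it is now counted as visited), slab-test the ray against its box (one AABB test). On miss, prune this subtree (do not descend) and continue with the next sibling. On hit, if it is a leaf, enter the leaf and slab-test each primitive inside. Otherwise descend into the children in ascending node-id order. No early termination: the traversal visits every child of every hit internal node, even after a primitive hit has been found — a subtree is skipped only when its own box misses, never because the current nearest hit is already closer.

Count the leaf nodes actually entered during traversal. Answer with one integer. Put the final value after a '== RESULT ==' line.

Traverse from the root:
N0 x:[-10,10/3] y:[-11/3,29/3] z:[-26,11] -> hit [-11/3,10/3], descend [3, 4, 10, 12]
  N3 x:[-10,-6] y:[-11/3,16/3] z:[-19,-4] -> miss, prune
  N4 x:[-19/3,-10/3] y:[-4/3,29/3] z:[-16,-1] -> miss, prune
  N10 x:[-4/3,10/3] y:[7/3,19/3] z:[-26,8] -> hit [7/3,10/3], descend [11, 15]
    N11 x:[5/3,10/3] y:[8/3,19/3] z:[-13,8] -> hit [8/3,10/3] leaf, test {P3(miss), P18(miss)}
    N15 x:[-4/3,2/3] y:[7/3,19/3] z:[-26,-19] -> miss, prune
  N12 x:[-4,1] y:[-10/3,2] z:[-11,11] -> hit [-10/3,1], descend [1, 6, 14]
    N1 x:[-2/3,1] y:[-10/3,2] z:[-11,2] -> hit [-2/3,1] leaf, test {P2(miss), P8(miss)}
    N6 x:[-4,-5/3] y:[1/3,5/3] z:[2,11] -> miss, prune
    N14 x:[-4,-7/3] y:[1/3,4/3] z:[-10,-8] -> miss, prune

order=[0, 3, 4, 10, 11, 15, 12, 1, 6, 14]  |boxes|=10  |leaves|=2  hit=miss

== RESULT ==
2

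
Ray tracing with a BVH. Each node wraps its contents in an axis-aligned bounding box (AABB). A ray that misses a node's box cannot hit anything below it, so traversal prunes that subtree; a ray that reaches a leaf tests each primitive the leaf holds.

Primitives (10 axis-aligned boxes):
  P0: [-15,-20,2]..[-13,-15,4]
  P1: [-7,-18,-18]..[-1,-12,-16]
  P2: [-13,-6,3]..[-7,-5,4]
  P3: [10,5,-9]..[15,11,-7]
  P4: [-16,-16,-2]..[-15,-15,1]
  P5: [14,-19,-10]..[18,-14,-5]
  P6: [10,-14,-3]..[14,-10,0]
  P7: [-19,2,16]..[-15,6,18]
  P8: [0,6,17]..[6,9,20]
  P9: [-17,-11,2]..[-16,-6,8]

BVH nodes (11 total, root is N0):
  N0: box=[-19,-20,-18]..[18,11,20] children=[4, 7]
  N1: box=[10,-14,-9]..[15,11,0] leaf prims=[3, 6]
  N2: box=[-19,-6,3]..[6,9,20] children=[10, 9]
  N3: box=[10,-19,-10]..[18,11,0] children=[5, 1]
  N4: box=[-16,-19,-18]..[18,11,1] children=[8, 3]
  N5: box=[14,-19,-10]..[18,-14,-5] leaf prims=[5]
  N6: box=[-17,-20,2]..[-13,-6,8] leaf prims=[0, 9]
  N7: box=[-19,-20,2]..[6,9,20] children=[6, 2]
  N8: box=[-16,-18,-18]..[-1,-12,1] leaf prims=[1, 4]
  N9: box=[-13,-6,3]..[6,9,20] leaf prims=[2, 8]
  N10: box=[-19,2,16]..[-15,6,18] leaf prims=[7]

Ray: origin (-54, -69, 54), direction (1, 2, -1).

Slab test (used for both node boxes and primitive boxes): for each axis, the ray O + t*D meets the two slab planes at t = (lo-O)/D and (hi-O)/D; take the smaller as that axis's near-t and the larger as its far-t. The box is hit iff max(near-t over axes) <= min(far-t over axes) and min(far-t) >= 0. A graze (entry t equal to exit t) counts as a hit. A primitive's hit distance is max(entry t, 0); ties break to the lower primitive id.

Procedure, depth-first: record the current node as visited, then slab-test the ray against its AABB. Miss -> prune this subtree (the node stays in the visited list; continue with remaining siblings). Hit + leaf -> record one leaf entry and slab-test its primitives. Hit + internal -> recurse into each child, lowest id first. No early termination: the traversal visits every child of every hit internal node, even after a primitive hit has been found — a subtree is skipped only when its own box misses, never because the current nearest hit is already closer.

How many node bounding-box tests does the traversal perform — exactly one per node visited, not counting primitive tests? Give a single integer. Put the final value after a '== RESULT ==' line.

Trace the traversal:
N0 x:[35,72] y:[49/2,40] z:[34,72] -> hit [35,40], descend [4, 7]
  N4 x:[38,72] y:[25,40] z:[53,72] -> miss, prune
  N7 x:[35,60] y:[49/2,39] z:[34,52] -> hit [35,39], descend [2, 6]
    N2 x:[35,60] y:[63/2,39] z:[34,51] -> hit [35,39], descend [9, 10]
      N9 x:[41,60] y:[63/2,39] z:[34,51] -> miss, prune
      N10 x:[35,39] y:[71/2,75/2] z:[36,38] -> hit [36,75/2] leaf, test {P7@t=36}
    N6 x:[37,41] y:[49/2,63/2] z:[46,52] -> miss, prune

order=[0, 4, 7, 2, 9, 10, 6]  |boxes|=7  |leaves|=1  hit=P7

== RESULT ==
7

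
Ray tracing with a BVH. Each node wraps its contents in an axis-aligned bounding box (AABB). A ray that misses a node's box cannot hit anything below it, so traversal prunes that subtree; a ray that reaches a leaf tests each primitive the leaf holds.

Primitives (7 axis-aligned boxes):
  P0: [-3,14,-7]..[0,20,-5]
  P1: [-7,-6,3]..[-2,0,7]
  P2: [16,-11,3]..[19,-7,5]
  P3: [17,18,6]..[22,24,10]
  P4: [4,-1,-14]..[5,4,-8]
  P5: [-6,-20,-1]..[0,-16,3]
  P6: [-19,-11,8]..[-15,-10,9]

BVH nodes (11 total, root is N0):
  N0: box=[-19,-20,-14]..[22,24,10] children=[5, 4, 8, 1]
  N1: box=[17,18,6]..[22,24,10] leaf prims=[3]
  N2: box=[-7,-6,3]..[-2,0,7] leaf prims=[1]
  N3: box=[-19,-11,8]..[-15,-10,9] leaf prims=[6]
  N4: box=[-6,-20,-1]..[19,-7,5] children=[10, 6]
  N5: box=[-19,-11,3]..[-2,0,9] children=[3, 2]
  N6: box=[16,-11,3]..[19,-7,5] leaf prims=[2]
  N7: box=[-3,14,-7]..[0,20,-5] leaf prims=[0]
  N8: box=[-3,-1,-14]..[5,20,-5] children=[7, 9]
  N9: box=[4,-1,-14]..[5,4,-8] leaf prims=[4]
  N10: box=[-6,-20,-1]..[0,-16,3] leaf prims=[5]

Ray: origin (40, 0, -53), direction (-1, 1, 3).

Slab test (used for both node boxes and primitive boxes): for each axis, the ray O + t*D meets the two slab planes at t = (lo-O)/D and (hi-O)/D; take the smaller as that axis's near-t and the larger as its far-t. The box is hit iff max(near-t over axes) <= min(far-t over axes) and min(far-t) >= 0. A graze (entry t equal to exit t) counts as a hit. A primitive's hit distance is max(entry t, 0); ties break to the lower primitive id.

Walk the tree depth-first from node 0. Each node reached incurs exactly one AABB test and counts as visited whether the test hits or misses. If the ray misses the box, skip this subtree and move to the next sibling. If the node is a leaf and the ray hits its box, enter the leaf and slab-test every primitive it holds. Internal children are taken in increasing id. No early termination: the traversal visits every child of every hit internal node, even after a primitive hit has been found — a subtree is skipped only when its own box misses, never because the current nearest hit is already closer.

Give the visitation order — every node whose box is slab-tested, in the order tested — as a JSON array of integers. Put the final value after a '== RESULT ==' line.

Walk:
N0 x:[18,59] y:[-20,24] z:[13,21] -> hit [18,21], descend [1, 4, 5, 8]
  N1 x:[18,23] y:[18,24] z:[59/3,21] -> hit [59/3,21] leaf, test {P3@t=59/3}
  N4 x:[21,46] y:[-20,-7] z:[52/3,58/3] -> miss, prune
  N5 x:[42,59] y:[-11,0] z:[56/3,62/3] -> miss, prune
  N8 x:[35,43] y:[-1,20] z:[13,16] -> miss, prune

Visited [0, 1, 4, 5, 8]. Tests: 5 box, 1 leaf. Nearest: P3.

== RESULT ==
[0, 1, 4, 5, 8]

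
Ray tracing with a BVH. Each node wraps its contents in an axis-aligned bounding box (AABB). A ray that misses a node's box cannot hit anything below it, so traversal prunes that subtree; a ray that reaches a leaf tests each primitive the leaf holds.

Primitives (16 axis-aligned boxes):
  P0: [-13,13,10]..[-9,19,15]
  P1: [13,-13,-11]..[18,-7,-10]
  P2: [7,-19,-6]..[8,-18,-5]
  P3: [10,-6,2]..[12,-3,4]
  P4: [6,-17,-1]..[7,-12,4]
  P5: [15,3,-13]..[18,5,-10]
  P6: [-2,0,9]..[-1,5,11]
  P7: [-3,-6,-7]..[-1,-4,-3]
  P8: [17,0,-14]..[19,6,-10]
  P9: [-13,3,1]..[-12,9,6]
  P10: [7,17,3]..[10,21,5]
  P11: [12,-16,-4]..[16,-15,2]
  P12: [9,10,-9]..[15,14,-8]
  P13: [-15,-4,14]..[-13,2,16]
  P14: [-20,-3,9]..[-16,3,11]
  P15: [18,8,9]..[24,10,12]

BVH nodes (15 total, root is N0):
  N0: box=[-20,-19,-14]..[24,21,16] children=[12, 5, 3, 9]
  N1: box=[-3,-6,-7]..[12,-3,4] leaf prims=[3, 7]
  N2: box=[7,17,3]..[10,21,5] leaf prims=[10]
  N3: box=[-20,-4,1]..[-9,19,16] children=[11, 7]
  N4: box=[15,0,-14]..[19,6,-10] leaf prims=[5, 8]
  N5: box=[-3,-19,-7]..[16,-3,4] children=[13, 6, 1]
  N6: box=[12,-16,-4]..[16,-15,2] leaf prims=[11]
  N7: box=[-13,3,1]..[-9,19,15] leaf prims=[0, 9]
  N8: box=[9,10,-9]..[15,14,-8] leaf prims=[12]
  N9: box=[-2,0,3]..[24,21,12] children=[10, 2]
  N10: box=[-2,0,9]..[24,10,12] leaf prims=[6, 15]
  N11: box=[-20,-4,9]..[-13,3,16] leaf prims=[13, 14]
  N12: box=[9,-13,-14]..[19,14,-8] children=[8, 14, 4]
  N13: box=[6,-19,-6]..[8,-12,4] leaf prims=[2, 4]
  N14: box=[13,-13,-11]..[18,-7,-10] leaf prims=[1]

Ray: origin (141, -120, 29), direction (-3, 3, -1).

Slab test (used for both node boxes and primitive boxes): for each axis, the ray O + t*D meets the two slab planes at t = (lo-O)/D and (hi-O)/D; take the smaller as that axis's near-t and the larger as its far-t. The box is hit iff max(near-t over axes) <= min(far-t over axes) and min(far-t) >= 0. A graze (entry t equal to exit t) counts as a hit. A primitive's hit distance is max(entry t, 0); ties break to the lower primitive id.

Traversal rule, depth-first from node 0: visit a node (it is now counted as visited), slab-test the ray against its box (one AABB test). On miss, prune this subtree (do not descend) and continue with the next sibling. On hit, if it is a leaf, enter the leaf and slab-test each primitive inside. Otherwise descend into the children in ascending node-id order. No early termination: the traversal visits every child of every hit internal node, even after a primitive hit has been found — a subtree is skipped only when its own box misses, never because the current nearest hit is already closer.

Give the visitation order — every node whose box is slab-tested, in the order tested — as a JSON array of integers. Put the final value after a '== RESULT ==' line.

Traverse from the root:
N0 x:[39,161/3] y:[101/3,47] z:[13,43] -> hit [39,43], descend [3, 5, 9, 12]
  N3 x:[50,161/3] y:[116/3,139/3] z:[13,28] -> miss, prune
  N5 x:[125/3,48] y:[101/3,39] z:[25,36] -> miss, prune
  N9 x:[39,143/3] y:[40,47] z:[17,26] -> miss, prune
  N12 x:[122/3,44] y:[107/3,134/3] z:[37,43] -> hit [122/3,43], descend [4, 8, 14]
    N4 x:[122/3,42] y:[40,42] z:[39,43] -> hit [122/3,42] leaf, test {P5@t=41, P8@t=122/3}
    N8 x:[42,44] y:[130/3,134/3] z:[37,38] -> miss, prune
    N14 x:[41,128/3] y:[107/3,113/3] z:[39,40] -> miss, prune

8 AABB tests over nodes [0, 3, 5, 9, 12, 4, 8, 14]; 1 leaf entered; closest P8.

== RESULT ==
[0, 3, 5, 9, 12, 4, 8, 14]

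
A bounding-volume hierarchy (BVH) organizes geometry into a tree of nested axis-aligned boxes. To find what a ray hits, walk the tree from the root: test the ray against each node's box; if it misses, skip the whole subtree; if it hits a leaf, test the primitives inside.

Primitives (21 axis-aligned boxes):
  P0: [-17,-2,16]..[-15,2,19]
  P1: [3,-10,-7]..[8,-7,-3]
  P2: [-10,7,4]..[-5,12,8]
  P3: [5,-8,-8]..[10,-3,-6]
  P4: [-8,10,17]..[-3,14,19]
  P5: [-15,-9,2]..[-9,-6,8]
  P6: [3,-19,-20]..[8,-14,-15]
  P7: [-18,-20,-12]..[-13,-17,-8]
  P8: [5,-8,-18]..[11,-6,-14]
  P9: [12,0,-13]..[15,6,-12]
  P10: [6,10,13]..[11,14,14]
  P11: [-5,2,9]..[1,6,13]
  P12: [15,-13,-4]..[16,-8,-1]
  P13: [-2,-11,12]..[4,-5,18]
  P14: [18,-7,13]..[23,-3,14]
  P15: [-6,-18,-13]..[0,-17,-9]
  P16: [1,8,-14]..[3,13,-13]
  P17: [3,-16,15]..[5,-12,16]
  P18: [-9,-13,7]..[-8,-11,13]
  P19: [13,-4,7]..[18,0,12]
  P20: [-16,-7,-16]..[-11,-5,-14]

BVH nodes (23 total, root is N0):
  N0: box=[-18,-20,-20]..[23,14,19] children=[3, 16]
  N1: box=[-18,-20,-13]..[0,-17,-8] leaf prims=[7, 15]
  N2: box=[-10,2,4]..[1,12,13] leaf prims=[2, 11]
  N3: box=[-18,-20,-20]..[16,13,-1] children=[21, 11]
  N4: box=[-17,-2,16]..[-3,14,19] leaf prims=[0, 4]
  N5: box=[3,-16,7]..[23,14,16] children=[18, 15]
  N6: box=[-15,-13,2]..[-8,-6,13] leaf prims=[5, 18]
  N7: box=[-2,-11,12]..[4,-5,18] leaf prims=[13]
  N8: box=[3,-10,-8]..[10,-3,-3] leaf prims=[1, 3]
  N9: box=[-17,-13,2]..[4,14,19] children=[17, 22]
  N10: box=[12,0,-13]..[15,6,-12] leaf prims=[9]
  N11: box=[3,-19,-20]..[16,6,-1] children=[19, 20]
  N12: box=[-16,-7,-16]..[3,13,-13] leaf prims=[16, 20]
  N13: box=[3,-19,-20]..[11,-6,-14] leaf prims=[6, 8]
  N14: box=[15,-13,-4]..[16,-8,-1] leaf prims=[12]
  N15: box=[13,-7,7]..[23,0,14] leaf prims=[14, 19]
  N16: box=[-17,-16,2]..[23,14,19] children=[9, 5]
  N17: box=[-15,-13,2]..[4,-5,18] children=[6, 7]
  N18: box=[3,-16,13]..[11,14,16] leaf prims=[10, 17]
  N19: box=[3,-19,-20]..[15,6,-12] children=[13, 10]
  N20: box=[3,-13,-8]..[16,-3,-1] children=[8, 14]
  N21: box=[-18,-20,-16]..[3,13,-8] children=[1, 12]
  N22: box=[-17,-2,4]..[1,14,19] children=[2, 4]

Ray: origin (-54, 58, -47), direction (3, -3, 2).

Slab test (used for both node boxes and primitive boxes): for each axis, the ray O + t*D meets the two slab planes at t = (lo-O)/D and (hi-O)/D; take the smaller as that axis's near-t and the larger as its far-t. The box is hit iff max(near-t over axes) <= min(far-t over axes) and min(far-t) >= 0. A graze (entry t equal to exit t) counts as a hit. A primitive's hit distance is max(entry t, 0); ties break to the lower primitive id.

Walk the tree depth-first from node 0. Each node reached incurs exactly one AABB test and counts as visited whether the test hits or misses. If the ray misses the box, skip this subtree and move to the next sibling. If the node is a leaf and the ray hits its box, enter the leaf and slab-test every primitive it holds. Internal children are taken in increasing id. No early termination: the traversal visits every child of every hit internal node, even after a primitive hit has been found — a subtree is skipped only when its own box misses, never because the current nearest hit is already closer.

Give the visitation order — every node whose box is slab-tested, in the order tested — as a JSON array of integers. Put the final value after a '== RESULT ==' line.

Walk:
N0 x:[12,77/3] y:[44/3,26] z:[27/2,33] -> hit [44/3,77/3], descend [3, 16]
  N3 x:[12,70/3] y:[15,26] z:[27/2,23] -> hit [15,23], descend [11, 21]
    N11 x:[19,70/3] y:[52/3,77/3] z:[27/2,23] -> hit [19,23], descend [19, 20]
      N19 x:[19,23] y:[52/3,77/3] z:[27/2,35/2] -> miss, prune
      N20 x:[19,70/3] y:[61/3,71/3] z:[39/2,23] -> hit [61/3,23], descend [8, 14]
        N8 x:[19,64/3] y:[61/3,68/3] z:[39/2,22] -> hit [61/3,64/3] leaf, test {P1(miss), P3@t=61/3}
        N14 x:[23,70/3] y:[22,71/3] z:[43/2,23] -> hit [23,23] leaf, test {P12@t=23}
    N21 x:[12,19] y:[15,26] z:[31/2,39/2] -> hit [31/2,19], descend [1, 12]
      N1 x:[12,18] y:[25,26] z:[17,39/2] -> miss, prune
      N12 x:[38/3,19] y:[15,65/3] z:[31/2,17] -> hit [31/2,17] leaf, test {P16(miss), P20(miss)}
  N16 x:[37/3,77/3] y:[44/3,74/3] z:[49/2,33] -> hit [49/2,74/3], descend [5, 9]
    N5 x:[19,77/3] y:[44/3,74/3] z:[27,63/2] -> miss, prune
    N9 x:[37/3,58/3] y:[44/3,71/3] z:[49/2,33] -> miss, prune

Visited [0, 3, 11, 19, 20, 8, 14, 21, 1, 12, 16, 5, 9]. Tests: 13 box, 3 leaf. Nearest: P3.

== RESULT ==
[0, 3, 11, 19, 20, 8, 14, 21, 1, 12, 16, 5, 9]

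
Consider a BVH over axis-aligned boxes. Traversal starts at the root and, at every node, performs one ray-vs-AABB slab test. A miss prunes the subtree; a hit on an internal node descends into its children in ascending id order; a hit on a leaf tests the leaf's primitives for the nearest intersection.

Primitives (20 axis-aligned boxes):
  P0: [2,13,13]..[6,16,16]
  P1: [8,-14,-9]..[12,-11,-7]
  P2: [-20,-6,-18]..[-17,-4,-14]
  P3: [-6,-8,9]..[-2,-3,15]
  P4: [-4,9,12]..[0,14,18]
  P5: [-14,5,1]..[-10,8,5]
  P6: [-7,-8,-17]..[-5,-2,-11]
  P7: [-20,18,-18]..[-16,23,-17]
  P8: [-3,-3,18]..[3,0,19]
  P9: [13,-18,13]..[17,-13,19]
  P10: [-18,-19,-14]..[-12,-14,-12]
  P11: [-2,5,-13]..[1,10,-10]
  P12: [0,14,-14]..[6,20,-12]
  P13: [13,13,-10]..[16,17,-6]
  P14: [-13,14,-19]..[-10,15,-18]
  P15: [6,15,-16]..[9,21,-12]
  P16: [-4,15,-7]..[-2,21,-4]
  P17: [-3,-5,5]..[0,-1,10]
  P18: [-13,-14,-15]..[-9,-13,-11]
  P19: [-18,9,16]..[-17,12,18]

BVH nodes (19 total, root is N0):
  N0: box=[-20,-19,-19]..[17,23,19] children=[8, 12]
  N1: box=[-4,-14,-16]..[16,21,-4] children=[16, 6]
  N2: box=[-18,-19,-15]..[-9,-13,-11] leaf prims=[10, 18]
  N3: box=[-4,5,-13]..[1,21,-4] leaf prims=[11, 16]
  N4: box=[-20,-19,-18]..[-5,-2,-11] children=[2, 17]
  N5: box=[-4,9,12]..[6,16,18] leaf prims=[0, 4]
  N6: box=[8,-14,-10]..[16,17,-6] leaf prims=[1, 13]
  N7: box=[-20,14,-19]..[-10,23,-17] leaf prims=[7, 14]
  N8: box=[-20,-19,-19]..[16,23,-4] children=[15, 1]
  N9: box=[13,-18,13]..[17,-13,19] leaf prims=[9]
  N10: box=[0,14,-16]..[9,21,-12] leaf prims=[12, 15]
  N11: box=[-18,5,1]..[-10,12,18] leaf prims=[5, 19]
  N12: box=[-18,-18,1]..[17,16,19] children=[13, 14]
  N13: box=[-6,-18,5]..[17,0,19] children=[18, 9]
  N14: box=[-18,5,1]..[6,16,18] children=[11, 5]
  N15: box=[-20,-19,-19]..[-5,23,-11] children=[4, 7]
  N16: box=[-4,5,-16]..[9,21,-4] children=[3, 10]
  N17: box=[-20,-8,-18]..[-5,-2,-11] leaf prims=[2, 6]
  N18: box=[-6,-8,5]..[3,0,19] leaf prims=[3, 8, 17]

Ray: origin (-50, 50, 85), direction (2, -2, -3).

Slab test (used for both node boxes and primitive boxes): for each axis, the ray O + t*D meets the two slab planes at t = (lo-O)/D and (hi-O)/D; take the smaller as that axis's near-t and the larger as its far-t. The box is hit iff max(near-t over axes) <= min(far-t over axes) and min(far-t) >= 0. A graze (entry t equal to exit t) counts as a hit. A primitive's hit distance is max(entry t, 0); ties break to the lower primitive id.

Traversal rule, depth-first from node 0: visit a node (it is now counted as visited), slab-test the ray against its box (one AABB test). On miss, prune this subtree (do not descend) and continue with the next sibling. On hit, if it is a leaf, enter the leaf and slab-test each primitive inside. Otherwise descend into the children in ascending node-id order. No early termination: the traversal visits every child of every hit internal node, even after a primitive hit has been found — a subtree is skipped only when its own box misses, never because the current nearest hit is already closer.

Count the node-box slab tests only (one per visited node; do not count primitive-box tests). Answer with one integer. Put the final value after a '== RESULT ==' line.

Trace the traversal:
N0 x:[15,67/2] y:[27/2,69/2] z:[22,104/3] -> hit [22,67/2], descend [8, 12]
  N8 x:[15,33] y:[27/2,69/2] z:[89/3,104/3] -> hit [89/3,33], descend [1, 15]
    N1 x:[23,33] y:[29/2,32] z:[89/3,101/3] -> hit [89/3,32], descend [6, 16]
      N6 x:[29,33] y:[33/2,32] z:[91/3,95/3] -> hit [91/3,95/3] leaf, test {P1@t=92/3, P13(miss)}
      N16 x:[23,59/2] y:[29/2,45/2] z:[89/3,101/3] -> miss, prune
    N15 x:[15,45/2] y:[27/2,69/2] z:[32,104/3] -> miss, prune
  N12 x:[16,67/2] y:[17,34] z:[22,28] -> hit [22,28], descend [13, 14]
    N13 x:[22,67/2] y:[25,34] z:[22,80/3] -> hit [25,80/3], descend [9, 18]
      N9 x:[63/2,67/2] y:[63/2,34] z:[22,24] -> miss, prune
      N18 x:[22,53/2] y:[25,29] z:[22,80/3] -> hit [25,53/2] leaf, test {P3(miss), P8(miss), P17(miss)}
    N14 x:[16,28] y:[17,45/2] z:[67/3,28] -> hit [67/3,45/2], descend [5, 11]
      N5 x:[23,28] y:[17,41/2] z:[67/3,73/3] -> miss, prune
      N11 x:[16,20] y:[19,45/2] z:[67/3,28] -> miss, prune

order=[0, 8, 1, 6, 16, 15, 12, 13, 9, 18, 14, 5, 11]  |boxes|=13  |leaves|=2  hit=P1

== RESULT ==
13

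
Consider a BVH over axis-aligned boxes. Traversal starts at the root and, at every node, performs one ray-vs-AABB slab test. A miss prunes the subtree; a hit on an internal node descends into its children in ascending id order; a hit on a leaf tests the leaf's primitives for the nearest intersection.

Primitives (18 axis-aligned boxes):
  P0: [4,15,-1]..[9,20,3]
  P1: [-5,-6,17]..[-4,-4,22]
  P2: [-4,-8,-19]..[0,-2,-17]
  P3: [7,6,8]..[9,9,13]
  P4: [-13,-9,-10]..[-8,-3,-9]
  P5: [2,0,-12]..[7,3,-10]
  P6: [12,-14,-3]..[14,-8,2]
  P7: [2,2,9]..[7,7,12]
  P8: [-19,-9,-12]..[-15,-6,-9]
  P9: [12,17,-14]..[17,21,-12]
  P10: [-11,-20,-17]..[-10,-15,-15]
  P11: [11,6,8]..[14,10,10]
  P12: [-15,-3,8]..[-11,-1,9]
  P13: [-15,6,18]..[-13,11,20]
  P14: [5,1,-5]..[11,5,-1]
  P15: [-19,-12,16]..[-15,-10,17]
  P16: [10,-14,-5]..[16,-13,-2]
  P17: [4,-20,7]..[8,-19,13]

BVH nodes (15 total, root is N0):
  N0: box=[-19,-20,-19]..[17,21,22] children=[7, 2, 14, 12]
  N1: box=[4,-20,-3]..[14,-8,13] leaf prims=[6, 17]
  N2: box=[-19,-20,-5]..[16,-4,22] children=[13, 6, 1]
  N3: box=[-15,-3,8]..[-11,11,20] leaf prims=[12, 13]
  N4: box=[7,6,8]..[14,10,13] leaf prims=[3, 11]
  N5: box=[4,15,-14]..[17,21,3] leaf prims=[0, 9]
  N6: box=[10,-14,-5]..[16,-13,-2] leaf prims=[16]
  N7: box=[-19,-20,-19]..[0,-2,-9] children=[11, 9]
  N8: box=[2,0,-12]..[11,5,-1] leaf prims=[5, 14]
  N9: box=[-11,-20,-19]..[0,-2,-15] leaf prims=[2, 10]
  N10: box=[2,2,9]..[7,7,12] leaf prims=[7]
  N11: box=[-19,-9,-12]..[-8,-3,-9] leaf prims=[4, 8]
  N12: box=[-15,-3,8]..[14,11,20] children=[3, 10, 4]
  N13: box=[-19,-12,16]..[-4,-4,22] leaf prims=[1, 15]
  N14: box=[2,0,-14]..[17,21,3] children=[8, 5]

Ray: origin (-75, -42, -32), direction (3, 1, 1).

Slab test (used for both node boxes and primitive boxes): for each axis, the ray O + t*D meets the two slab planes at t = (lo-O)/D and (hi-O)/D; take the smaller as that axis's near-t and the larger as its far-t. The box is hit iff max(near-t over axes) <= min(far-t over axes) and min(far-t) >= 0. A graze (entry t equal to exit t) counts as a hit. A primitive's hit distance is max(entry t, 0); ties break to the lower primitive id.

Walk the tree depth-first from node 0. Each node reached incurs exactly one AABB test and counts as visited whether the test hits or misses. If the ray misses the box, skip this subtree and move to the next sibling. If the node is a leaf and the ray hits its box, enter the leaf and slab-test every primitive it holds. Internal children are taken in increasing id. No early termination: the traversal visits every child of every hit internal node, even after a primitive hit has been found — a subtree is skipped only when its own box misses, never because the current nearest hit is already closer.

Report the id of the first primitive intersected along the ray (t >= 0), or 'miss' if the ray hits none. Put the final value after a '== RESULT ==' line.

Walk:
N0 x:[56/3,92/3] y:[22,63] z:[13,54] -> hit [22,92/3], descend [2, 7, 12, 14]
  N2 x:[56/3,91/3] y:[22,38] z:[27,54] -> hit [27,91/3], descend [1, 6, 13]
    N1 x:[79/3,89/3] y:[22,34] z:[29,45] -> hit [29,89/3] leaf, test {P6@t=29, P17(miss)}
    N6 x:[85/3,91/3] y:[28,29] z:[27,30] -> hit [85/3,29] leaf, test {P16@t=85/3}
    N13 x:[56/3,71/3] y:[30,38] z:[48,54] -> miss, prune
  N7 x:[56/3,25] y:[22,40] z:[13,23] -> hit [22,23], descend [9, 11]
    N9 x:[64/3,25] y:[22,40] z:[13,17] -> miss, prune
    N11 x:[56/3,67/3] y:[33,39] z:[20,23] -> miss, prune
  N12 x:[20,89/3] y:[39,53] z:[40,52] -> miss, prune
  N14 x:[77/3,92/3] y:[42,63] z:[18,35] -> miss, prune

10 AABB tests over nodes [0, 2, 1, 6, 13, 7, 9, 11, 12, 14]; 2 leaves entered; closest P16.

== RESULT ==
16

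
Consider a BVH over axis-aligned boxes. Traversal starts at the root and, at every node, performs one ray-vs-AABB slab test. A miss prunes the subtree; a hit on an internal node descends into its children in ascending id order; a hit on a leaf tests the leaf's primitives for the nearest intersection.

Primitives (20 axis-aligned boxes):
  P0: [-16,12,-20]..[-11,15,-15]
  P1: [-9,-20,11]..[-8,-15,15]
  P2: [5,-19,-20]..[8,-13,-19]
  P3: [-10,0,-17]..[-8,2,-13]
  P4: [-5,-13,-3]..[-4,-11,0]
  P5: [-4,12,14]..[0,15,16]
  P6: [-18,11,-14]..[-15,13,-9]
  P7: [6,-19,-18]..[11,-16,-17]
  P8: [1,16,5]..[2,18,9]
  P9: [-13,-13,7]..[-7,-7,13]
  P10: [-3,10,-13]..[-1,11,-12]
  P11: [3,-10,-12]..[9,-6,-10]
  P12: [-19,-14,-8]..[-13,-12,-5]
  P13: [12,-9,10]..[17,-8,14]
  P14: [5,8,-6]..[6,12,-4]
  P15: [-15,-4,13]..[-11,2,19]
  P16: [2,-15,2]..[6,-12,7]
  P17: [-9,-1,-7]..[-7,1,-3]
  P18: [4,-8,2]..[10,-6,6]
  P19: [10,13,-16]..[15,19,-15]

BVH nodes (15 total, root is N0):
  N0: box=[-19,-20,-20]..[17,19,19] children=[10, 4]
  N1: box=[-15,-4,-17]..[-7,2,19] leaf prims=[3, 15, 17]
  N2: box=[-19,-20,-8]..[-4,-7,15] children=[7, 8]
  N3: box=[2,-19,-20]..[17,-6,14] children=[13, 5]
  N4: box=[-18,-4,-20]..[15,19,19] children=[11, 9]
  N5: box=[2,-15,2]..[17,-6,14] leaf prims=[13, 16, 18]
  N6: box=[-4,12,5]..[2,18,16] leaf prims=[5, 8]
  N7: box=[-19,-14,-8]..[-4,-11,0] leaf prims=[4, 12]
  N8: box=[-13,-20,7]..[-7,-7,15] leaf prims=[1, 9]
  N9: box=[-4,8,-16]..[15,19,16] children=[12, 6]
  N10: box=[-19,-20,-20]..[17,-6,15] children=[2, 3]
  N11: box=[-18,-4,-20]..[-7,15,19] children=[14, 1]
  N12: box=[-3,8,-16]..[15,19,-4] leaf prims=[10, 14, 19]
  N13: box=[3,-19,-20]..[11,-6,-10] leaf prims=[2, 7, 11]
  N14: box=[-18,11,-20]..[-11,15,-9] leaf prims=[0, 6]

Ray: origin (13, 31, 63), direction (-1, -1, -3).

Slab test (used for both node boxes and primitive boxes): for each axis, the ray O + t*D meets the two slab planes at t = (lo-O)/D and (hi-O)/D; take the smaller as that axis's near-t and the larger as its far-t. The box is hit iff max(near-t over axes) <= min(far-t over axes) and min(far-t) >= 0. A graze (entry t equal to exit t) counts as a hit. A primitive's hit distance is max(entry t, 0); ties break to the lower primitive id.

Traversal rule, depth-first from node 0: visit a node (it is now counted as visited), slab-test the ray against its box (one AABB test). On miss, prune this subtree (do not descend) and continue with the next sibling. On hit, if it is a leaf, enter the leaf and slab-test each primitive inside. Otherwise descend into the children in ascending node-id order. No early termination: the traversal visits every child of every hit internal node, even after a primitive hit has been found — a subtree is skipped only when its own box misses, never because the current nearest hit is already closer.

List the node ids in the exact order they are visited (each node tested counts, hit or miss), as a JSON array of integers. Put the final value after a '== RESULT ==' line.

Traverse from the root:
N0 x:[-4,32] y:[12,51] z:[44/3,83/3] -> hit [44/3,83/3], descend [4, 10]
  N4 x:[-2,31] y:[12,35] z:[44/3,83/3] -> hit [44/3,83/3], descend [9, 11]
    N9 x:[-2,17] y:[12,23] z:[47/3,79/3] -> hit [47/3,17], descend [6, 12]
      N6 x:[11,17] y:[13,19] z:[47/3,58/3] -> hit [47/3,17] leaf, test {P5@t=16, P8(miss)}
      N12 x:[-2,16] y:[12,23] z:[67/3,79/3] -> miss, prune
    N11 x:[20,31] y:[16,35] z:[44/3,83/3] -> hit [20,83/3], descend [1, 14]
      N1 x:[20,28] y:[29,35] z:[44/3,80/3] -> miss, prune
      N14 x:[24,31] y:[16,20] z:[24,83/3] -> miss, prune
  N10 x:[-4,32] y:[37,51] z:[16,83/3] -> miss, prune

order=[0, 4, 9, 6, 12, 11, 1, 14, 10]  |boxes|=9  |leaves|=1  hit=P5

== RESULT ==
[0, 4, 9, 6, 12, 11, 1, 14, 10]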